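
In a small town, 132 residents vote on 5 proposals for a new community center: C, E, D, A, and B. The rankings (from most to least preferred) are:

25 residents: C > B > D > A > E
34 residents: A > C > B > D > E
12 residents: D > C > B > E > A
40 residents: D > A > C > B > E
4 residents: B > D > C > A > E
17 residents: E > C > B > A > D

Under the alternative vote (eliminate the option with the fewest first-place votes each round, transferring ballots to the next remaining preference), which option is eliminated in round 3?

A

Round 1: C 25, E 17, D 52, A 34, B 4. Eliminate B.
Round 2: C 25, E 17, D 56, A 34. Eliminate E.
Round 3: C 42, D 56, A 34. Eliminate A.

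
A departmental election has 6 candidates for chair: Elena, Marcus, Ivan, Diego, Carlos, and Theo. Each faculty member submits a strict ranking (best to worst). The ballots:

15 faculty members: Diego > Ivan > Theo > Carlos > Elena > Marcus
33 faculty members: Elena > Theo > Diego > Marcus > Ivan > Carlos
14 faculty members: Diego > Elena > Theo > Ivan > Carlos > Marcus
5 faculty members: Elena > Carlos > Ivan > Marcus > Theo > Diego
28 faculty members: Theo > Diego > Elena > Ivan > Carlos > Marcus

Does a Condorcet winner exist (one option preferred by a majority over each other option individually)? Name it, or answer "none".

none

Checking pairwise contests:
Diego beats Elena 57–38.
Elena beats Marcus 95–0.
Elena beats Ivan 80–15.
Theo beats Diego 66–29.
Elena beats Carlos 80–15.
Elena beats Theo 52–43.
Every option loses at least one head-to-head, so there is no Condorcet winner.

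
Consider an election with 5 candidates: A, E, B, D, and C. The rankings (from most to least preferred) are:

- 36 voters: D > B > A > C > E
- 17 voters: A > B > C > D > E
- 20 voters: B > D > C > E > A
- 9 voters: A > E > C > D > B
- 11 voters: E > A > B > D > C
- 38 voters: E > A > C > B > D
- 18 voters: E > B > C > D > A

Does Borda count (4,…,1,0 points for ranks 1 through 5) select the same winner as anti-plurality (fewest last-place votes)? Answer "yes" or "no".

yes

Borda — scores: A 323, E 315, B 353, D 259, C 240. Winner: B.
Anti-plurality — last-place votes: A 38, E 53, B 9, D 38, C 11. Winner: B.
The two methods agree.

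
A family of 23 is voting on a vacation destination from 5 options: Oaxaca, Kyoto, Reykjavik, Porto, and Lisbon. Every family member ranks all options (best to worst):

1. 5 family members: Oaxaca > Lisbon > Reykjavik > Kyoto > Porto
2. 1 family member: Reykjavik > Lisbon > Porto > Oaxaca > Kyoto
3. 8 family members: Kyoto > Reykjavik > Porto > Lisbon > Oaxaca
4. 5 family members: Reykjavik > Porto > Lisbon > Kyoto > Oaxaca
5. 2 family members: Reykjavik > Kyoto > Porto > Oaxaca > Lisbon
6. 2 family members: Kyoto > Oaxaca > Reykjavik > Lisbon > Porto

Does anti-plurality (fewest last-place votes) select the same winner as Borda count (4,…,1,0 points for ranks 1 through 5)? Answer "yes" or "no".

Anti-plurality — last-place votes: Oaxaca 13, Kyoto 1, Reykjavik 0, Porto 7, Lisbon 2. Winner: Reykjavik.
Borda — scores: Oaxaca 29, Kyoto 56, Reykjavik 70, Porto 37, Lisbon 38. Winner: Reykjavik.
The two methods agree.

yes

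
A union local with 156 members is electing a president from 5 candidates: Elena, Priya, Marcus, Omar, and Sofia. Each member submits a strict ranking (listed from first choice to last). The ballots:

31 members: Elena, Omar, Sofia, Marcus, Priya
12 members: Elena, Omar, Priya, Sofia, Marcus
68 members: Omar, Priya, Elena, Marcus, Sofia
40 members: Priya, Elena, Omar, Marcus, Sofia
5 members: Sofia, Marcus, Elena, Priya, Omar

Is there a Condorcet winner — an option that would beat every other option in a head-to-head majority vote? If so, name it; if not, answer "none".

none

Checking pairwise contests:
Priya beats Elena 108–48.
Omar beats Priya 111–45.
Elena beats Marcus 151–5.
Elena beats Omar 88–68.
Elena beats Sofia 151–5.
Every option loses at least one head-to-head, so there is no Condorcet winner.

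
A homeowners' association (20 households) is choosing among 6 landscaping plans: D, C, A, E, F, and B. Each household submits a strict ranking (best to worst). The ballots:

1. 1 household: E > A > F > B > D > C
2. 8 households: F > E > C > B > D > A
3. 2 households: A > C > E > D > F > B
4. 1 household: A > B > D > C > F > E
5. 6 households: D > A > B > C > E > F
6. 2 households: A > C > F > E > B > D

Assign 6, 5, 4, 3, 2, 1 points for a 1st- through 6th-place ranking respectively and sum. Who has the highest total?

C

D: 1·2 + 8·2 + 2·3 + 1·4 + 6·6 + 2·1 = 66
C: 1·1 + 8·4 + 2·5 + 1·3 + 6·3 + 2·5 = 74
A: 1·5 + 8·1 + 2·6 + 1·6 + 6·5 + 2·6 = 73
E: 1·6 + 8·5 + 2·4 + 1·1 + 6·2 + 2·3 = 73
F: 1·4 + 8·6 + 2·2 + 1·2 + 6·1 + 2·4 = 72
B: 1·3 + 8·3 + 2·1 + 1·5 + 6·4 + 2·2 = 62
C has the highest Borda score (74).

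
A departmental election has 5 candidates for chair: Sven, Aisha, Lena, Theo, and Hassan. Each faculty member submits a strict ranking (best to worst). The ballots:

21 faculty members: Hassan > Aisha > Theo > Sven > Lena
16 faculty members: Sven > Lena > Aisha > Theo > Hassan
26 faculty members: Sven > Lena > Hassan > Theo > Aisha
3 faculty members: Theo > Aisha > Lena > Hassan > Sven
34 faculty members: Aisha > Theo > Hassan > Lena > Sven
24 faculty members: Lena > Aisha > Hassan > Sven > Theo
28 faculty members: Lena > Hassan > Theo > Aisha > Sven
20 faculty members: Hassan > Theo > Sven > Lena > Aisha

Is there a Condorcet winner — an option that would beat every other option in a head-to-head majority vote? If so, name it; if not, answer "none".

Lena vs Sven: 89–83 for Lena.
Lena vs Aisha: 114–58 for Lena.
Lena vs Theo: 94–78 for Lena.
Lena vs Hassan: 97–75 for Lena.
Lena beats every other option head-to-head.

Lena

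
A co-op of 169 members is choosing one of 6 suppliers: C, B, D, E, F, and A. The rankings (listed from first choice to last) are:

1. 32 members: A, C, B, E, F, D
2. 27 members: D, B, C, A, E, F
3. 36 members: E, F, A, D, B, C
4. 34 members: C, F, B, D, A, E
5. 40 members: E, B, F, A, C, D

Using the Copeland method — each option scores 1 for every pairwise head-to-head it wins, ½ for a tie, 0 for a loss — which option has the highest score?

B

C: beats D, E, and F; loses to B and A → score 3.
B: beats C, D, E, F, and A → score 5.
D: loses to C, B, E, F, and A → score 0.
E: beats D and F; loses to C, B, and A → score 2.
F: beats D and A; loses to C, B, and E → score 2.
A: beats C, D, and E; loses to B and F → score 3.
B has the best pairwise record.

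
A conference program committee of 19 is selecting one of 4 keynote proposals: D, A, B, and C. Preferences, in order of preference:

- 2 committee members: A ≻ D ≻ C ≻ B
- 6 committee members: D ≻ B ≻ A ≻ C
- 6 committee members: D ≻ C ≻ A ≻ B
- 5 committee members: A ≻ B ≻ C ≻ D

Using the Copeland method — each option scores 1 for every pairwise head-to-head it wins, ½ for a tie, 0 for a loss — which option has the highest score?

D: beats A, B, and C → score 3.
A: beats B and C; loses to D → score 2.
B: beats C; loses to D and A → score 1.
C: loses to D, A, and B → score 0.
D has the best pairwise record.

D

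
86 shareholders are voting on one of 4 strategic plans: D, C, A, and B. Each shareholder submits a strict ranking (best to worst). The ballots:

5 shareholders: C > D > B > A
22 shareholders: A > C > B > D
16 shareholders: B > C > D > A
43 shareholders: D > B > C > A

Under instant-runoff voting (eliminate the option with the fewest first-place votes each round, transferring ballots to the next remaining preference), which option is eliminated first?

C

Round 1: D 43, C 5, A 22, B 16. Eliminate C.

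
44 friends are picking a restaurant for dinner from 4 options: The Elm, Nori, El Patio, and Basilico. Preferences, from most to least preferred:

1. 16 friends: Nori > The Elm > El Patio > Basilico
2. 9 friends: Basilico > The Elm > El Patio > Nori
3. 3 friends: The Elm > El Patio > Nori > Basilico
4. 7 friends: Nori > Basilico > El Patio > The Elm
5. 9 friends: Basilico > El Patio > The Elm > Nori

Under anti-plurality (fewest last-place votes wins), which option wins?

El Patio

Last-place votes: The Elm 7, Nori 18, El Patio 0, Basilico 19.
El Patio is ranked last by the fewest voters, so El Patio wins.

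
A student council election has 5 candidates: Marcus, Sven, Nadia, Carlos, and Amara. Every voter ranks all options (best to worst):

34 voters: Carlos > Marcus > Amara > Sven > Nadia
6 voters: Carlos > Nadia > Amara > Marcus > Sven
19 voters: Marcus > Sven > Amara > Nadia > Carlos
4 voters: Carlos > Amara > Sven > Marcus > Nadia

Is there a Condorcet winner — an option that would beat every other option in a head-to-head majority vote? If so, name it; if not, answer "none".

Carlos

Carlos vs Marcus: 44–19 for Carlos.
Carlos vs Sven: 44–19 for Carlos.
Carlos vs Nadia: 44–19 for Carlos.
Carlos vs Amara: 44–19 for Carlos.
Carlos beats every other option head-to-head.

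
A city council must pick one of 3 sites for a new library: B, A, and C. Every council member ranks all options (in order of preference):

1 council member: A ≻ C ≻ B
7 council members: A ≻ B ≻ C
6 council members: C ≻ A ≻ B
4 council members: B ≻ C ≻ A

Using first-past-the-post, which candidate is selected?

First-place votes: B 4, A 8, C 6.
A has the most first-place votes.

A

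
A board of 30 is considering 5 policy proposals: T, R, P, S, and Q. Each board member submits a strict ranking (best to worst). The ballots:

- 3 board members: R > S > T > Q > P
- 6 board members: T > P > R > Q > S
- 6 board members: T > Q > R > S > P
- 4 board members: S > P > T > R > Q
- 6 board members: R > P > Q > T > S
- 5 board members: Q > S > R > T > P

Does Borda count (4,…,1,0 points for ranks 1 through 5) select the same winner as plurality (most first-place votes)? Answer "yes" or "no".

no

Borda — scores: T 73, R 74, P 48, S 46, Q 59. Winner: R.
Plurality — first-place votes: T 12, R 9, P 0, S 4, Q 5. Winner: T.
The two methods disagree.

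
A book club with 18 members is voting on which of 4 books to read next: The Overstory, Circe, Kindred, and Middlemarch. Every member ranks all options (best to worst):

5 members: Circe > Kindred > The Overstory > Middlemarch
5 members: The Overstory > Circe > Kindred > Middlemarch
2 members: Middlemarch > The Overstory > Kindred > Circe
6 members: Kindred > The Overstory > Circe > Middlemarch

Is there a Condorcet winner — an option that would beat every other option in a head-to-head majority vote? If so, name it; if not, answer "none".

Checking pairwise contests:
Kindred beats The Overstory 11–7.
The Overstory beats Circe 13–5.
Circe beats Kindred 10–8.
The Overstory beats Middlemarch 16–2.
Every option loses at least one head-to-head, so there is no Condorcet winner.

none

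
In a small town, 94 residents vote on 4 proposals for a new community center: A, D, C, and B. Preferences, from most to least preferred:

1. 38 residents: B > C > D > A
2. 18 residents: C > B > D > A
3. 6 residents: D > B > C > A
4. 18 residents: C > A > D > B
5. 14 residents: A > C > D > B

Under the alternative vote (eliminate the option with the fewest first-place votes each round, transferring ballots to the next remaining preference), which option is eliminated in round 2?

Round 1: A 14, D 6, C 36, B 38. Eliminate D.
Round 2: A 14, C 36, B 44. Eliminate A.

A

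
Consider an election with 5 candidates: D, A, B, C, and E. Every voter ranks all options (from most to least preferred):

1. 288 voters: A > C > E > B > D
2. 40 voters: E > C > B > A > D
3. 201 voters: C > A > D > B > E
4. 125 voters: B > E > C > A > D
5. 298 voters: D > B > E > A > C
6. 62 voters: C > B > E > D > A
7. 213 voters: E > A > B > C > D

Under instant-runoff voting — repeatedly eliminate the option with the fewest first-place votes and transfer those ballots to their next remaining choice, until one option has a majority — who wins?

Round 1: D 298, A 288, B 125, C 263, E 253. Eliminate B.
Round 2: D 298, A 288, C 263, E 378. Eliminate C.
Round 3: D 298, A 489, E 440. Eliminate D.
Round 4: A 489, E 738. E has a majority.

E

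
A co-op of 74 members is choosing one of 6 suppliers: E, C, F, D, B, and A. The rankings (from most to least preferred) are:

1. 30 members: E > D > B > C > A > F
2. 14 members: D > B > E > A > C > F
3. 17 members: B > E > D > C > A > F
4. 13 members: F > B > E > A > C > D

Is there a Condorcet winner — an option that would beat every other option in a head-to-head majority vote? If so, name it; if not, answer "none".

none

Checking pairwise contests:
B beats E 44–30.
E beats C 74–0.
E beats F 61–13.
E beats D 60–14.
D beats B 44–30.
E beats A 74–0.
Every option loses at least one head-to-head, so there is no Condorcet winner.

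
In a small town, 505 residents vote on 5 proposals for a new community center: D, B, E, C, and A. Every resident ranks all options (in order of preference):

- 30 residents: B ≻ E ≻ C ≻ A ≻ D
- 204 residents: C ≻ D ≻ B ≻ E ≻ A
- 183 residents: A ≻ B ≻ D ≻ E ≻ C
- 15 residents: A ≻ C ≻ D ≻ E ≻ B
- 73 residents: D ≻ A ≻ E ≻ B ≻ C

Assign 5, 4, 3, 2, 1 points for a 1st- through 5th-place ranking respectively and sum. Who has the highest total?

D

D: 30·1 + 204·4 + 183·3 + 15·3 + 73·5 = 1805
B: 30·5 + 204·3 + 183·4 + 15·1 + 73·2 = 1655
E: 30·4 + 204·2 + 183·2 + 15·2 + 73·3 = 1143
C: 30·3 + 204·5 + 183·1 + 15·4 + 73·1 = 1426
A: 30·2 + 204·1 + 183·5 + 15·5 + 73·4 = 1546
D has the highest Borda score (1805).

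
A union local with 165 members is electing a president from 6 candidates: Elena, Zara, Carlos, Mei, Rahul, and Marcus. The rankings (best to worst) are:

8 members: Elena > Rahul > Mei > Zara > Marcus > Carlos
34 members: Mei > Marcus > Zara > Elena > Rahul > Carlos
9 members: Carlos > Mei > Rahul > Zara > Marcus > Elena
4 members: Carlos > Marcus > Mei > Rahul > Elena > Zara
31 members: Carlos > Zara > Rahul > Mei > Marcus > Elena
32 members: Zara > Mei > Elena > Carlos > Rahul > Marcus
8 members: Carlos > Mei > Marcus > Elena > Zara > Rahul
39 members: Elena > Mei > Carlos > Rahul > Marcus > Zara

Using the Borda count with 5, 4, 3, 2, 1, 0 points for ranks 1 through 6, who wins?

Mei

Elena: 8·5 + 34·2 + 9·0 + 4·1 + 31·0 + 32·3 + 8·2 + 39·5 = 419
Zara: 8·2 + 34·3 + 9·2 + 4·0 + 31·4 + 32·5 + 8·1 + 39·0 = 428
Carlos: 8·0 + 34·0 + 9·5 + 4·5 + 31·5 + 32·2 + 8·5 + 39·3 = 441
Mei: 8·3 + 34·5 + 9·4 + 4·3 + 31·2 + 32·4 + 8·4 + 39·4 = 620
Rahul: 8·4 + 34·1 + 9·3 + 4·2 + 31·3 + 32·1 + 8·0 + 39·2 = 304
Marcus: 8·1 + 34·4 + 9·1 + 4·4 + 31·1 + 32·0 + 8·3 + 39·1 = 263
Mei has the highest Borda score (620).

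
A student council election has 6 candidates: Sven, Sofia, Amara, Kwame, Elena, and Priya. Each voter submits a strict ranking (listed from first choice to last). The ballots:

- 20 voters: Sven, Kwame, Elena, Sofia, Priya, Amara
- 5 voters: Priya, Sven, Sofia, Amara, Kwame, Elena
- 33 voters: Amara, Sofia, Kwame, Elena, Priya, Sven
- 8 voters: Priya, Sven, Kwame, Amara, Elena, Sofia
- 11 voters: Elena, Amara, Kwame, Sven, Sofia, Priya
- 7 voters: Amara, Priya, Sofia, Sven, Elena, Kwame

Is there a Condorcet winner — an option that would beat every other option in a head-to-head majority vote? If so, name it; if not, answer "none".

Amara

Amara vs Sven: 51–33 for Amara.
Amara vs Sofia: 59–25 for Amara.
Amara vs Kwame: 56–28 for Amara.
Amara vs Elena: 53–31 for Amara.
Amara vs Priya: 51–33 for Amara.
Amara beats every other option head-to-head.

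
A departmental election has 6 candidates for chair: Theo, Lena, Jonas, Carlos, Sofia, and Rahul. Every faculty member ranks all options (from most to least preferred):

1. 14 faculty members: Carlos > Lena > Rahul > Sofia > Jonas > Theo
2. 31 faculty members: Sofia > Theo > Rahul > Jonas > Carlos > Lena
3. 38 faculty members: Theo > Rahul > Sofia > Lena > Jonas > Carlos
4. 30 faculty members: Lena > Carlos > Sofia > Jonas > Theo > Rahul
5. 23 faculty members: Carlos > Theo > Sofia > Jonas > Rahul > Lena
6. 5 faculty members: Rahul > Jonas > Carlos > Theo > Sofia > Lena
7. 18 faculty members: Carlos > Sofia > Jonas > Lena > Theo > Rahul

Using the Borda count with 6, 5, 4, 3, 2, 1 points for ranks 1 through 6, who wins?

Theo: 14·1 + 31·5 + 38·6 + 30·2 + 23·5 + 5·3 + 18·2 = 623
Lena: 14·5 + 31·1 + 38·3 + 30·6 + 23·1 + 5·1 + 18·3 = 477
Jonas: 14·2 + 31·3 + 38·2 + 30·3 + 23·3 + 5·5 + 18·4 = 453
Carlos: 14·6 + 31·2 + 38·1 + 30·5 + 23·6 + 5·4 + 18·6 = 600
Sofia: 14·3 + 31·6 + 38·4 + 30·4 + 23·4 + 5·2 + 18·5 = 692
Rahul: 14·4 + 31·4 + 38·5 + 30·1 + 23·2 + 5·6 + 18·1 = 494
Sofia has the highest Borda score (692).

Sofia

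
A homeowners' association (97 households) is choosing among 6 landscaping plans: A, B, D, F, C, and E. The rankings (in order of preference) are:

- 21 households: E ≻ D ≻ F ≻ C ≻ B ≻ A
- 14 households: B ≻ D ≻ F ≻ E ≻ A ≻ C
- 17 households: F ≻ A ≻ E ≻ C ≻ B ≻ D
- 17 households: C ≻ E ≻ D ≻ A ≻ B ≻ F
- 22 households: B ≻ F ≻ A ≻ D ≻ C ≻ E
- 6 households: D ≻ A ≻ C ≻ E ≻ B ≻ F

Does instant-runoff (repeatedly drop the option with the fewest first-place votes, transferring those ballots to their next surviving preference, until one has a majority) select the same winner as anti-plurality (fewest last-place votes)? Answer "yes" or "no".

no

Instant-runoff — R1 A 0, B 36, D 6, F 17, C 17, E 21 (A out); R2 B 36, D 6, F 17, C 17, E 21 (D out); R3 B 36, F 17, C 23, E 21 (F out); R4 B 36, C 23, E 38 (C out); R5 B 36, E 61 (E winner). Winner: E.
Anti-plurality — last-place votes: A 21, B 0, D 17, F 23, C 14, E 22. Winner: B.
The two methods disagree.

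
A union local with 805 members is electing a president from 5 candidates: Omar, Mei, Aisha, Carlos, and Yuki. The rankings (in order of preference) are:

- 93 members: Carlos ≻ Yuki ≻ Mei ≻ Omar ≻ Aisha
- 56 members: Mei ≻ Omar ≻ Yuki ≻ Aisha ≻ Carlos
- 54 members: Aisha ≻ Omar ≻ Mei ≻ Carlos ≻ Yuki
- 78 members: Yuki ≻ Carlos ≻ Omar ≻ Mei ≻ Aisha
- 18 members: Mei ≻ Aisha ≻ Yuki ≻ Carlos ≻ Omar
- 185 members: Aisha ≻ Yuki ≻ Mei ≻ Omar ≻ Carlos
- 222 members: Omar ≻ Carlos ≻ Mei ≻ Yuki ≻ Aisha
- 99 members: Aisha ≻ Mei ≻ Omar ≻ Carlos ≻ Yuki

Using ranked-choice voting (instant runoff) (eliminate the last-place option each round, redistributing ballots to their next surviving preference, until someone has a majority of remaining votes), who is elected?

Omar

Round 1: Omar 222, Mei 74, Aisha 338, Carlos 93, Yuki 78. Eliminate Mei.
Round 2: Omar 278, Aisha 356, Carlos 93, Yuki 78. Eliminate Yuki.
Round 3: Omar 278, Aisha 356, Carlos 171. Eliminate Carlos.
Round 4: Omar 449, Aisha 356. Omar has a majority.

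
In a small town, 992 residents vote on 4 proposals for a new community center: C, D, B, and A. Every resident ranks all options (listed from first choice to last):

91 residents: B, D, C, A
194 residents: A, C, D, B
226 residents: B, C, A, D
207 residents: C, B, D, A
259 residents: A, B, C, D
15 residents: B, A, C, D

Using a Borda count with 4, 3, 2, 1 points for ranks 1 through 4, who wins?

B

C: 91·2 + 194·3 + 226·3 + 207·4 + 259·2 + 15·2 = 2818
D: 91·3 + 194·2 + 226·1 + 207·2 + 259·1 + 15·1 = 1575
B: 91·4 + 194·1 + 226·4 + 207·3 + 259·3 + 15·4 = 2920
A: 91·1 + 194·4 + 226·2 + 207·1 + 259·4 + 15·3 = 2607
B has the highest Borda score (2920).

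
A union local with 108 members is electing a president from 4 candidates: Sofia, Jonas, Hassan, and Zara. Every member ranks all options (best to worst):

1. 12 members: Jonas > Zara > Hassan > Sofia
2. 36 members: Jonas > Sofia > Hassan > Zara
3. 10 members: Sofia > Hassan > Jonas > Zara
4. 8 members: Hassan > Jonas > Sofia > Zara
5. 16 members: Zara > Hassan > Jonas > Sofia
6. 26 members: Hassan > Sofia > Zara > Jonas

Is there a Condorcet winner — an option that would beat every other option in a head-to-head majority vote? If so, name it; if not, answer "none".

Hassan

Hassan vs Sofia: 62–46 for Hassan.
Hassan vs Jonas: 60–48 for Hassan.
Hassan vs Zara: 80–28 for Hassan.
Hassan beats every other option head-to-head.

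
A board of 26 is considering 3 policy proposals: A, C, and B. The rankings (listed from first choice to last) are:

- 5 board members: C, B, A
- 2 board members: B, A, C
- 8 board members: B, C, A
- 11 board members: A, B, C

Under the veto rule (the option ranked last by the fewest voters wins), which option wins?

Last-place votes: A 13, C 13, B 0.
B is ranked last by the fewest voters, so B wins.

B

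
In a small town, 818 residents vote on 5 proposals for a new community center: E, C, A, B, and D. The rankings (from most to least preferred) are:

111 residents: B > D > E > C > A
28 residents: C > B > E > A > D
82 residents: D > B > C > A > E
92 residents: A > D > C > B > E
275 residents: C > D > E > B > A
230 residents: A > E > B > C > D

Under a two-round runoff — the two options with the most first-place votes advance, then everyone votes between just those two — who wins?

C

Round 1 first-place votes: E 0, C 303, A 322, B 111, D 82.
A and C advance.
Runoff: A is preferred to C by 322 voters; C by 496.
C wins the runoff.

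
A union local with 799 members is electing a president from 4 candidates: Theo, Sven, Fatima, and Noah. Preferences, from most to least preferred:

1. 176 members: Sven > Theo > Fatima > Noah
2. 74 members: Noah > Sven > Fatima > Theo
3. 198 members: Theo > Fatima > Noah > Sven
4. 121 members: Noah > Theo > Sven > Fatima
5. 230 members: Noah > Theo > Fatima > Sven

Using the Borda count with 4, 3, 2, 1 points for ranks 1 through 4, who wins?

Theo

Theo: 176·3 + 74·1 + 198·4 + 121·3 + 230·3 = 2447
Sven: 176·4 + 74·3 + 198·1 + 121·2 + 230·1 = 1596
Fatima: 176·2 + 74·2 + 198·3 + 121·1 + 230·2 = 1675
Noah: 176·1 + 74·4 + 198·2 + 121·4 + 230·4 = 2272
Theo has the highest Borda score (2447).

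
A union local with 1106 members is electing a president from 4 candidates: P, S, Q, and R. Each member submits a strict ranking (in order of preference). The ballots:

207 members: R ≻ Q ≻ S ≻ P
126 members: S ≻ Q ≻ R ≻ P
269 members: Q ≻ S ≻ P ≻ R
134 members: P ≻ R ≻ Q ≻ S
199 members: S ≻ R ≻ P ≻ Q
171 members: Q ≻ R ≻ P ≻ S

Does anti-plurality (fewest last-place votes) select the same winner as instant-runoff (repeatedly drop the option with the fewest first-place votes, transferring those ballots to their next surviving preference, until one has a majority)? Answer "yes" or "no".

yes

Anti-plurality — last-place votes: P 333, S 305, Q 199, R 269. Winner: Q.
Instant-runoff — R1 P 134, S 325, Q 440, R 207 (P out); R2 S 325, Q 440, R 341 (S out); R3 Q 566, R 540 (Q winner). Winner: Q.
The two methods agree.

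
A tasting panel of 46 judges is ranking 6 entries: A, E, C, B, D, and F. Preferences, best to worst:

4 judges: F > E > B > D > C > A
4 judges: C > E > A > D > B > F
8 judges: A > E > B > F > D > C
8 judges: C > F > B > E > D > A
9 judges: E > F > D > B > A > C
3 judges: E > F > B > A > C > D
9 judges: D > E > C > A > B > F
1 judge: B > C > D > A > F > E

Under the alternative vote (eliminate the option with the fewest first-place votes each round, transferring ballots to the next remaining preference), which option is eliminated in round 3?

A

Round 1: A 8, E 12, C 12, B 1, D 9, F 4. Eliminate B.
Round 2: A 8, E 12, C 13, D 9, F 4. Eliminate F.
Round 3: A 8, E 16, C 13, D 9. Eliminate A.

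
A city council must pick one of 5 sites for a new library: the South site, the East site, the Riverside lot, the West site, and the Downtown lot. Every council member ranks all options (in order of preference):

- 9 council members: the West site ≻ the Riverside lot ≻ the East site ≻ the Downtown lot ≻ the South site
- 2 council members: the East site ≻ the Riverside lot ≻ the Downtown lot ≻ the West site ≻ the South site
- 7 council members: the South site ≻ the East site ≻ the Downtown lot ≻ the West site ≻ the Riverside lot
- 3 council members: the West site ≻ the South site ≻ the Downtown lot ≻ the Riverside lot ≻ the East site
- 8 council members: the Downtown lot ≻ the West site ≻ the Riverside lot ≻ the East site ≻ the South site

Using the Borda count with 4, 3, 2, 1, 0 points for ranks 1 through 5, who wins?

the West site

the South site: 9·0 + 2·0 + 7·4 + 3·3 + 8·0 = 37
the East site: 9·2 + 2·4 + 7·3 + 3·0 + 8·1 = 55
the Riverside lot: 9·3 + 2·3 + 7·0 + 3·1 + 8·2 = 52
the West site: 9·4 + 2·1 + 7·1 + 3·4 + 8·3 = 81
the Downtown lot: 9·1 + 2·2 + 7·2 + 3·2 + 8·4 = 65
the West site has the highest Borda score (81).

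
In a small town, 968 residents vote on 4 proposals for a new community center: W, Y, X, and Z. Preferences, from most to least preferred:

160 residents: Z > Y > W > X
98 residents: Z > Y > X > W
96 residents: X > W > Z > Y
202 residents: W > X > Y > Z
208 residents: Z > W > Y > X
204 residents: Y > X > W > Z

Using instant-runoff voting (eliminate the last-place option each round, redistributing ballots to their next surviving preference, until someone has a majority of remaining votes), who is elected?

W

Round 1: W 202, Y 204, X 96, Z 466. Eliminate X.
Round 2: W 298, Y 204, Z 466. Eliminate Y.
Round 3: W 502, Z 466. W has a majority.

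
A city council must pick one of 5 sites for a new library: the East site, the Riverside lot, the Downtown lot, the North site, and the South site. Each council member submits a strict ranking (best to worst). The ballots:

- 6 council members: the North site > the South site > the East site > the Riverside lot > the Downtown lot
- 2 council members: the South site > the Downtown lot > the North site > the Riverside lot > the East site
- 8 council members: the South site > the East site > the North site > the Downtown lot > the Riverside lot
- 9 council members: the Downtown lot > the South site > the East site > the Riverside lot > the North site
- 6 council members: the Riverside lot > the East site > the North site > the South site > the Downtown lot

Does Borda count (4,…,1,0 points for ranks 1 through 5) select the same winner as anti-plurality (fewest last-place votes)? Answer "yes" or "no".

Borda — scores: the East site 72, the Riverside lot 41, the Downtown lot 50, the North site 56, the South site 91. Winner: the South site.
Anti-plurality — last-place votes: the East site 2, the Riverside lot 8, the Downtown lot 12, the North site 9, the South site 0. Winner: the South site.
The two methods agree.

yes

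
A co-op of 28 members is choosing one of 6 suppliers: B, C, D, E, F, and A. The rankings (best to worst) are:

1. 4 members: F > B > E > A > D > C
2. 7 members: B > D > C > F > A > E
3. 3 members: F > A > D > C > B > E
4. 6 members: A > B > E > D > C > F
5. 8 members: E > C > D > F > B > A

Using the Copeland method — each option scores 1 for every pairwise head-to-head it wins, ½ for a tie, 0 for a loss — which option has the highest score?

B: beats C, D, E, and A; loses to F → score 4.
C: beats F and A; loses to B, D, and E → score 2.
D: beats C, F, and A; loses to B and E → score 3.
E: beats C and D; ties F; loses to B and A → score 2.5.
F: beats B and A; ties E; loses to C and D → score 2.5.
A: beats E; loses to B, C, D, and F → score 1.
B has the best pairwise record.

B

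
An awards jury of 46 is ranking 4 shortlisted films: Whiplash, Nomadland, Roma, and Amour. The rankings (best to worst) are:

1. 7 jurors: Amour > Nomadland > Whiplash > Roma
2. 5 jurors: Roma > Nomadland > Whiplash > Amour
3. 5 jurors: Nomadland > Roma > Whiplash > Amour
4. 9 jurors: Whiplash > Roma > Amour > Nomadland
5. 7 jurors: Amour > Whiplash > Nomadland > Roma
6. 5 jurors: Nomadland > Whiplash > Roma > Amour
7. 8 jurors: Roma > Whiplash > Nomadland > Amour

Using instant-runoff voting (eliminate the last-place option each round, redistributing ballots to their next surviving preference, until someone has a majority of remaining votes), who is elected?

Roma

Round 1: Whiplash 9, Nomadland 10, Roma 13, Amour 14. Eliminate Whiplash.
Round 2: Nomadland 10, Roma 22, Amour 14. Eliminate Nomadland.
Round 3: Roma 32, Amour 14. Roma has a majority.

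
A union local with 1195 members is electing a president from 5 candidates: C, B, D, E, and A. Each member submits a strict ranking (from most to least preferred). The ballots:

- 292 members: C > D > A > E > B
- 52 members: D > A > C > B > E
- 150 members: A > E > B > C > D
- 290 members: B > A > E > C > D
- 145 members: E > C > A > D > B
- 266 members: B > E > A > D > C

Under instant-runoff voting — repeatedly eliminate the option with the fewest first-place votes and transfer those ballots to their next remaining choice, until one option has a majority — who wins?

Round 1: C 292, B 556, D 52, E 145, A 150. Eliminate D.
Round 2: C 292, B 556, E 145, A 202. Eliminate E.
Round 3: C 437, B 556, A 202. Eliminate A.
Round 4: C 489, B 706. B has a majority.

B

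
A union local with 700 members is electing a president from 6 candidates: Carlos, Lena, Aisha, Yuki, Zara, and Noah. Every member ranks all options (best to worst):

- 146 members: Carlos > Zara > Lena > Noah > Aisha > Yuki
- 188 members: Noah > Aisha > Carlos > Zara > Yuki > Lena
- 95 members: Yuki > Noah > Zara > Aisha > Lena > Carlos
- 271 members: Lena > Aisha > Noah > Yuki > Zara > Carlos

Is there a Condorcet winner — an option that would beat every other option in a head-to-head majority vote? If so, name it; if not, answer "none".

Checking pairwise contests:
Lena beats Carlos 366–334.
Zara beats Lena 429–271.
Lena beats Aisha 417–283.
Lena beats Yuki 417–283.
Aisha beats Zara 459–241.
Lena beats Noah 417–283.
Every option loses at least one head-to-head, so there is no Condorcet winner.

none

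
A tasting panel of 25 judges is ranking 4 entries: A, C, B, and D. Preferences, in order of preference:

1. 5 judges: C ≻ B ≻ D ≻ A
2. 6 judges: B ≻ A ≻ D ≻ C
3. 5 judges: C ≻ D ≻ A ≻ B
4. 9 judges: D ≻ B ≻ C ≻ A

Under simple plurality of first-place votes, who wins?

C

First-place votes: A 0, C 10, B 6, D 9.
C has the most first-place votes.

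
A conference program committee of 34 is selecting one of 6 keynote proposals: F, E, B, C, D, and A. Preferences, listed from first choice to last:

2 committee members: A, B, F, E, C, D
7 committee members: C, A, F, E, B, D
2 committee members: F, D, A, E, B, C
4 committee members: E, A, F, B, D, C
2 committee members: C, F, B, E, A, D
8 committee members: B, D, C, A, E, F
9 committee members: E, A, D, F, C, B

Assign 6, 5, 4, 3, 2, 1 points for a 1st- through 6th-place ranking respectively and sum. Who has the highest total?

A

F: 2·4 + 7·4 + 2·6 + 4·4 + 2·5 + 8·1 + 9·3 = 109
E: 2·3 + 7·3 + 2·3 + 4·6 + 2·3 + 8·2 + 9·6 = 133
B: 2·5 + 7·2 + 2·2 + 4·3 + 2·4 + 8·6 + 9·1 = 105
C: 2·2 + 7·6 + 2·1 + 4·1 + 2·6 + 8·4 + 9·2 = 114
D: 2·1 + 7·1 + 2·5 + 4·2 + 2·1 + 8·5 + 9·4 = 105
A: 2·6 + 7·5 + 2·4 + 4·5 + 2·2 + 8·3 + 9·5 = 148
A has the highest Borda score (148).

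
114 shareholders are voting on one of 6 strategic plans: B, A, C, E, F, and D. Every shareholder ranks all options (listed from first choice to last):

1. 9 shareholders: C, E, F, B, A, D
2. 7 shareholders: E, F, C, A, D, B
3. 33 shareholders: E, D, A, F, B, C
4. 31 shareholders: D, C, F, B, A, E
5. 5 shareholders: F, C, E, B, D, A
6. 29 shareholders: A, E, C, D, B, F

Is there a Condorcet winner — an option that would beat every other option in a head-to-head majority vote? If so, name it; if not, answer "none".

none

Checking pairwise contests:
A beats B 69–45.
D beats A 69–45.
A beats C 62–52.
A beats E 60–54.
A beats F 62–52.
E beats D 83–31.
Every option loses at least one head-to-head, so there is no Condorcet winner.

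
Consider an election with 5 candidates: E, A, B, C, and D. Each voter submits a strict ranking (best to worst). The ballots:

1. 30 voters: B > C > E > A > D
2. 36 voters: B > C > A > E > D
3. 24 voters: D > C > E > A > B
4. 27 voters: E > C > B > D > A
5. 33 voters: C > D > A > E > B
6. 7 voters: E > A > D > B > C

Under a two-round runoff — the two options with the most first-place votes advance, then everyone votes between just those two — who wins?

E

Round 1 first-place votes: E 34, A 0, B 66, C 33, D 24.
B and E advance.
Runoff: B is preferred to E by 66 voters; E by 91.
E wins the runoff.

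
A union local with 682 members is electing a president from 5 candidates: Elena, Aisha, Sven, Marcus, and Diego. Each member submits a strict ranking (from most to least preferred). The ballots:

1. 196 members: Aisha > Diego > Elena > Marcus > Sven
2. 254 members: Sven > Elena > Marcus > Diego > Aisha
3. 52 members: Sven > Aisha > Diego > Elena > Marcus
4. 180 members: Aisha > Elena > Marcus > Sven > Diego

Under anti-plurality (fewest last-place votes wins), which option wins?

Last-place votes: Elena 0, Aisha 254, Sven 196, Marcus 52, Diego 180.
Elena is ranked last by the fewest voters, so Elena wins.

Elena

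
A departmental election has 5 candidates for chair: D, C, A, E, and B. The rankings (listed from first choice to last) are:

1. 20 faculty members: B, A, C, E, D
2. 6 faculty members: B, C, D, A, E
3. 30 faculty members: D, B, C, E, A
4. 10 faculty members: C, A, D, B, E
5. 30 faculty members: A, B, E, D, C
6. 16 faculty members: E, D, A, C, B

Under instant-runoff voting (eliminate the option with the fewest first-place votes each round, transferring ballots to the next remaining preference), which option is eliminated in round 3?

B

Round 1: D 30, C 10, A 30, E 16, B 26. Eliminate C.
Round 2: D 30, A 40, E 16, B 26. Eliminate E.
Round 3: D 46, A 40, B 26. Eliminate B.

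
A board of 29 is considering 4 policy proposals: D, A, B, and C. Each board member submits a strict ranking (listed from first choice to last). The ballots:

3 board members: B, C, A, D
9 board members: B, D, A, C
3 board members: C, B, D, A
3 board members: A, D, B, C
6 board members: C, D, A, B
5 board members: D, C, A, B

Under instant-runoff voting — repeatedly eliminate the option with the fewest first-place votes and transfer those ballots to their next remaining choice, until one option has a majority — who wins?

Round 1: D 5, A 3, B 12, C 9. Eliminate A.
Round 2: D 8, B 12, C 9. Eliminate D.
Round 3: B 15, C 14. B has a majority.

B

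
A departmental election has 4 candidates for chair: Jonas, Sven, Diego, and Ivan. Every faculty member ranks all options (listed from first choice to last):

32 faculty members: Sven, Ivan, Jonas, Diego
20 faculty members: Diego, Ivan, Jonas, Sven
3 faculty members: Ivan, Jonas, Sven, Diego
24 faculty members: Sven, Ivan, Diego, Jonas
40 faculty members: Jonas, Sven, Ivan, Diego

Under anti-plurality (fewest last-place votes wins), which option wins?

Last-place votes: Jonas 24, Sven 20, Diego 75, Ivan 0.
Ivan is ranked last by the fewest voters, so Ivan wins.

Ivan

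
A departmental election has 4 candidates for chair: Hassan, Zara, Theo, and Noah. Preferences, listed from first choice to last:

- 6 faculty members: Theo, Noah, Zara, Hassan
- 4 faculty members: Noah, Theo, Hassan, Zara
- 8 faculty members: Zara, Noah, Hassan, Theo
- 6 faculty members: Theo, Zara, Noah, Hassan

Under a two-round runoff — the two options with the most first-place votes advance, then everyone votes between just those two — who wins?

Theo

Round 1 first-place votes: Hassan 0, Zara 8, Theo 12, Noah 4.
Theo and Zara advance.
Runoff: Theo is preferred to Zara by 16 voters; Zara by 8.
Theo wins the runoff.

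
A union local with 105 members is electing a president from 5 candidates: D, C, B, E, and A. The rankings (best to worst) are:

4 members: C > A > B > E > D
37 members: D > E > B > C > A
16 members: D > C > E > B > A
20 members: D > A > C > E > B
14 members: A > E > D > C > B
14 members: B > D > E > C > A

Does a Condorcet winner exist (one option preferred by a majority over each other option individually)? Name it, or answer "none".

D vs C: 101–4 for D.
D vs B: 87–18 for D.
D vs E: 87–18 for D.
D vs A: 87–18 for D.
D beats every other option head-to-head.

D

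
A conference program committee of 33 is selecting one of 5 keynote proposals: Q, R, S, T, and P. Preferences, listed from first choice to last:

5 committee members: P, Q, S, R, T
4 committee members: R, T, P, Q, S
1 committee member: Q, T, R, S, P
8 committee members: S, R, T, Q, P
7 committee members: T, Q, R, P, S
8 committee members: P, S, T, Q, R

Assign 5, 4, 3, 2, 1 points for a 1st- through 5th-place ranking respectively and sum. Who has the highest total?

Q: 5·4 + 4·2 + 1·5 + 8·2 + 7·4 + 8·2 = 93
R: 5·2 + 4·5 + 1·3 + 8·4 + 7·3 + 8·1 = 94
S: 5·3 + 4·1 + 1·2 + 8·5 + 7·1 + 8·4 = 100
T: 5·1 + 4·4 + 1·4 + 8·3 + 7·5 + 8·3 = 108
P: 5·5 + 4·3 + 1·1 + 8·1 + 7·2 + 8·5 = 100
T has the highest Borda score (108).

T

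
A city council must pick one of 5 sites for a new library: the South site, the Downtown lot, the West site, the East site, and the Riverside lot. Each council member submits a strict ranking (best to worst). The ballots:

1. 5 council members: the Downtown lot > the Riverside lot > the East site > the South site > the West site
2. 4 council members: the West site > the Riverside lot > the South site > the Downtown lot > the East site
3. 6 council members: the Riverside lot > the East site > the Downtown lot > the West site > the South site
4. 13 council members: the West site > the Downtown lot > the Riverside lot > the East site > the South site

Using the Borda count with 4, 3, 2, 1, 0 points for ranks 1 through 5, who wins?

the South site: 5·1 + 4·2 + 6·0 + 13·0 = 13
the Downtown lot: 5·4 + 4·1 + 6·2 + 13·3 = 75
the West site: 5·0 + 4·4 + 6·1 + 13·4 = 74
the East site: 5·2 + 4·0 + 6·3 + 13·1 = 41
the Riverside lot: 5·3 + 4·3 + 6·4 + 13·2 = 77
the Riverside lot has the highest Borda score (77).

the Riverside lot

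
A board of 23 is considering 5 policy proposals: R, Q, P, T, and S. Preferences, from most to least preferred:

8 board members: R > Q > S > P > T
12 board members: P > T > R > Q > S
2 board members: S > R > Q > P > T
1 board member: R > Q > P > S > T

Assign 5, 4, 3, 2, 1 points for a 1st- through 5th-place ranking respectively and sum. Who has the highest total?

R

R: 8·5 + 12·3 + 2·4 + 1·5 = 89
Q: 8·4 + 12·2 + 2·3 + 1·4 = 66
P: 8·2 + 12·5 + 2·2 + 1·3 = 83
T: 8·1 + 12·4 + 2·1 + 1·1 = 59
S: 8·3 + 12·1 + 2·5 + 1·2 = 48
R has the highest Borda score (89).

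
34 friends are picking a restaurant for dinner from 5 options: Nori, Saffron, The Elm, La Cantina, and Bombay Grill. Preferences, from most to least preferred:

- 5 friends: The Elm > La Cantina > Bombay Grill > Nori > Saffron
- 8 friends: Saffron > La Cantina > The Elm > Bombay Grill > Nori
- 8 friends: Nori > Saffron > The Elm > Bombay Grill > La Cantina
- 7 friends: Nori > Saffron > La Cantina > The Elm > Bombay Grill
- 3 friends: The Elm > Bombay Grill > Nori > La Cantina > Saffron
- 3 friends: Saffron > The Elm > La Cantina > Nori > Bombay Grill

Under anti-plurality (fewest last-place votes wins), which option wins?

Last-place votes: Nori 8, Saffron 8, The Elm 0, La Cantina 8, Bombay Grill 10.
The Elm is ranked last by the fewest voters, so The Elm wins.

The Elm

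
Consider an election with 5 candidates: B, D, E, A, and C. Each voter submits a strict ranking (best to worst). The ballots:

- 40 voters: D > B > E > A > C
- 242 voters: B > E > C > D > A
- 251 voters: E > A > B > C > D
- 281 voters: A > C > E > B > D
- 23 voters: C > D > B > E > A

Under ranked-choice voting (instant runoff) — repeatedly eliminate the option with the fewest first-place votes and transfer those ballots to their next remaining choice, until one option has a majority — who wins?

Round 1: B 242, D 40, E 251, A 281, C 23. Eliminate C.
Round 2: B 242, D 63, E 251, A 281. Eliminate D.
Round 3: B 305, E 251, A 281. Eliminate E.
Round 4: B 305, A 532. A has a majority.

A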